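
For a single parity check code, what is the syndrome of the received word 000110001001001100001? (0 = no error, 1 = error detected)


Syndrome = XOR of all bits = 0 XOR 0 XOR 0 XOR 1 XOR 1 XOR 0 XOR 0 XOR 0 XOR 1 XOR 0 XOR 0 XOR 1 XOR 0 XOR 0 XOR 1 XOR 1 XOR 0 XOR 0 XOR 0 XOR 0 XOR 1 = 1

1


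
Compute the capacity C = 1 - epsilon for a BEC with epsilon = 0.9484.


C = 1 - epsilon = 1 - 0.9484 = 0.0516

0.0516 bits


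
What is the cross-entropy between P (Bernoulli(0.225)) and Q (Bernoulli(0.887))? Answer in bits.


H(P,Q) = -p*log2(q) - (1-p)*log2(1-q). -0.225*log2(0.887) = 0.038924; -0.775*log2(0.113) = 2.437844. H(P,Q) = 0.038924 + 2.437844 = 2.4768

2.4768 bits


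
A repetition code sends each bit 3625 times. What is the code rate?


Rate = k/n = 1/3625

1/3625


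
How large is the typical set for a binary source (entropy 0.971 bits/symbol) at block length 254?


log2|A_typical| = nH = 254 * 0.971 = 246.634, so |A_typical| ~ 2^246.634 = 1.755e+74

1.755e+74


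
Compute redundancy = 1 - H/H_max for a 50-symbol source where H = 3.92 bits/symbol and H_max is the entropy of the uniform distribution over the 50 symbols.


H_max = log2(K) = log2(50) = 5.6439 bits/symbol. Redundancy = 1 - H/H_max = 1 - 3.92/5.6439 = 1 - 0.6946 = 0.3054

0.3054


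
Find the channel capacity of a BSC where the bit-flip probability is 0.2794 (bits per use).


H(p) = -p*log2(p) - (1-p)*log2(1-p) = -0.2794*log2(0.2794) - 0.7206*log2(0.7206) = 0.513983 + 0.340649 = 0.8546. C = 1 - H(p) = 1 - 0.8546 = 0.1454

0.1454 bits


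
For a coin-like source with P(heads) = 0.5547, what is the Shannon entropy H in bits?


H = -p*log2(p) - (1-p)*log2(1-p). -0.5547*log2(0.5547) = 0.471617; -0.4453*log2(0.4453) = 0.519732. H = 0.471617 + 0.519732 = 0.9913

0.9913 bits


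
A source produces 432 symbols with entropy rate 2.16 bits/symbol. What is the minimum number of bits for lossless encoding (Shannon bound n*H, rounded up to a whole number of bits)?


Minimum bits >= n * H = 432 * 2.16 = 933.12, rounded up to a whole number of bits = 934

934 bits


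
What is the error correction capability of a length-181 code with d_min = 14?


Correction capability = floor((d-1)/2) = floor((14-1)/2) = 6

6 errors


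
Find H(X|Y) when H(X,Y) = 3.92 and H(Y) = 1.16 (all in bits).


H(X|Y) = H(X,Y) - H(Y) = 3.92 - 1.16 = 2.76

2.76 bits


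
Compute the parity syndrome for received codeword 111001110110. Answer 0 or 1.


Syndrome = XOR of all bits = 1 XOR 1 XOR 1 XOR 0 XOR 0 XOR 1 XOR 1 XOR 1 XOR 0 XOR 1 XOR 1 XOR 0 = 0

0


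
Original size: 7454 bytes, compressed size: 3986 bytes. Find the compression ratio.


Ratio = original / compressed = 7454 / 3986 = 1.87

1.87


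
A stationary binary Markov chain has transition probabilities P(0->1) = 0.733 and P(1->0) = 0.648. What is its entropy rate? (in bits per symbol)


Stationary distribution: pi_0 = p10/(p01+p10) = 0.4692, pi_1 = 0.5308. Entropy rate H' = pi_0*H(p01) + pi_1*H(p10) = 0.4692*0.8371 + 0.5308*0.9358 = 0.8895

0.8895 bits/symbol


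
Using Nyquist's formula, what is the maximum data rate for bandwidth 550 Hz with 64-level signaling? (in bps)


Rate = 2 * B * log2(M) = 2 * 550 * 6.0 = 6600.0

6600.0 bps


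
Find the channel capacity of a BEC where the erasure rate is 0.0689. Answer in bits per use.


C = 1 - epsilon = 1 - 0.0689 = 0.9311

0.9311 bits


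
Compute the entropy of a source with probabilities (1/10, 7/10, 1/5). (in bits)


H = -sum(p_i * log2(p_i)). Terms: -(1/10)*log2(1/10) = 0.332193; -(7/10)*log2(7/10) = 0.360201; -(1/5)*log2(1/5) = 0.464386. H = 0.332193 + 0.360201 + 0.464386 = 1.1568

1.1568 bits


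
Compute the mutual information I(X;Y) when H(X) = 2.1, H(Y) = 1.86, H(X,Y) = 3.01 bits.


I(X;Y) = H(X) + H(Y) - H(X,Y) = 2.1 + 1.86 - 3.01 = 0.95

0.95 bits


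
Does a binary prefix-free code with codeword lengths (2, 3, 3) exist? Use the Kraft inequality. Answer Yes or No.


Kraft sum = sum(2^(-l_i)) = 0.5, need <= 1. Result: satisfied (a binary prefix-free code with these lengths exists)

Yes


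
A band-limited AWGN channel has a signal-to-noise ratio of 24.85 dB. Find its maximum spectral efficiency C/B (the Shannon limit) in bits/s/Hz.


SNR_linear = 10^(24.85/10) = 305.4921; C/B = log2(1 + SNR_linear) = log2(1 + 305.4921) = 8.2597

8.2597 bits/s/Hz


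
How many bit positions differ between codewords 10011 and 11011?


Count differing positions: . ^ . . . = 1 differences

1


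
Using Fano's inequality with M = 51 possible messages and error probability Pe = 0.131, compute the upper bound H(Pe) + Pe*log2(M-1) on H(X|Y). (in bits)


H(Pe) = -Pe*log2(Pe) - (1-Pe)*log2(1-Pe) = -0.131*log2(0.131) - 0.869*log2(0.869) = 0.384139 + 0.176035 = 0.5602. Pe*log2(M-1) = 0.131*log2(50) = 0.739345. Bound = H(Pe) + Pe*log2(M-1) = 0.384139 + 0.176035 + 0.739345 = 1.2995

1.2995 bits


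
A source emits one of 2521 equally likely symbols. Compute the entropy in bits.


H = log2(n) = log2(2521) = 11.2998

11.2998 bits


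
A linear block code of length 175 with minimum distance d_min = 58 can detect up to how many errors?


Detection capability = d_min - 1 = 58 - 1 = 57

57 errors


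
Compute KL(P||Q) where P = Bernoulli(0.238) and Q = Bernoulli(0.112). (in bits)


KL = p*log2(p/q) + (1-p)*log2((1-p)/(1-q)) = 0.238*log2(0.238/0.112) + 0.762*log2(0.762/0.888) = 0.0906

0.0906 bits


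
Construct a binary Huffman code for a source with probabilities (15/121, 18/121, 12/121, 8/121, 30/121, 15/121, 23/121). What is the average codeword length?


Huffman construction (repeatedly merge the two least-probable nodes; each merge adds 1 bit to every symbol beneath it): 8/121 + 12/121 = 20/121; 15/121 + 15/121 = 30/121; 18/121 + 20/121 = 38/121; 23/121 + 30/121 = 53/121; 30/121 + 38/121 = 68/121; 53/121 + 68/121 = 1. Resulting codeword lengths (in the order the probabilities were given): (3, 3, 4, 4, 2, 3, 2). L_avg = sum(p_i * l_i) = 15/121*3 + 18/121*3 + 12/121*4 + 8/121*4 + 30/121*2 + 15/121*3 + 23/121*2 = 30/11 = 2.7273

2.7273 bits


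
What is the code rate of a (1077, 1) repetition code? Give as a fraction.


Rate = k/n = 1/1077

1/1077


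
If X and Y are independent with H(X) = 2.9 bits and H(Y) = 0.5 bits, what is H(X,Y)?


For independent variables, H(X,Y) = H(X) + H(Y) = 2.9 + 0.5 = 3.4

3.4 bits


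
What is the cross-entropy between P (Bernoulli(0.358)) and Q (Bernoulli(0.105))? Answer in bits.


H(P,Q) = -p*log2(q) - (1-p)*log2(1-q). -0.358*log2(0.105) = 1.164051; -0.642*log2(0.895) = 0.102746. H(P,Q) = 1.164051 + 0.102746 = 1.2668

1.2668 bits


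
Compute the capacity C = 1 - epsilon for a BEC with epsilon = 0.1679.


C = 1 - epsilon = 1 - 0.1679 = 0.8321

0.8321 bits


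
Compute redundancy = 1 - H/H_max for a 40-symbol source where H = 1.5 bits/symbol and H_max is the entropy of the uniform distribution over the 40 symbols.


H_max = log2(K) = log2(40) = 5.3219 bits/symbol. Redundancy = 1 - H/H_max = 1 - 1.5/5.3219 = 1 - 0.2819 = 0.7181

0.7181


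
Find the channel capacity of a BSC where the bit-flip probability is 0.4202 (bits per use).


H(p) = -p*log2(p) - (1-p)*log2(1-p) = -0.4202*log2(0.4202) - 0.5798*log2(0.5798) = 0.525608 + 0.455939 = 0.9815. C = 1 - H(p) = 1 - 0.9815 = 0.0185

0.0185 bits


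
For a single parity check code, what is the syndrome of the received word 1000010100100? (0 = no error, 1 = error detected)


Syndrome = XOR of all bits = 1 XOR 0 XOR 0 XOR 0 XOR 0 XOR 1 XOR 0 XOR 1 XOR 0 XOR 0 XOR 1 XOR 0 XOR 0 = 0

0


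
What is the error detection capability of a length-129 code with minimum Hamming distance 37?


Detection capability = d_min - 1 = 37 - 1 = 36

36 errors


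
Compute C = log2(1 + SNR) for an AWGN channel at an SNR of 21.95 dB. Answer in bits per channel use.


SNR_linear = 10^(21.95/10) = 156.6751; C = log2(1 + SNR_linear) = log2(1 + 156.6751) = 7.3008

7.3008 bits/channel use


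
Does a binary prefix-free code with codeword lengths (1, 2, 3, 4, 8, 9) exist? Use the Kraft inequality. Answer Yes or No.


Kraft sum = sum(2^(-l_i)) = 0.9434, need <= 1. Result: satisfied (a binary prefix-free code with these lengths exists)

Yes


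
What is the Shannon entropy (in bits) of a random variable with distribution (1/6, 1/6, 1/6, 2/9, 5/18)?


H = -sum(p_i * log2(p_i)). Terms: -(1/6)*log2(1/6) = 0.430827; -(1/6)*log2(1/6) = 0.430827; -(1/6)*log2(1/6) = 0.430827; -(2/9)*log2(2/9) = 0.482206; -(5/18)*log2(5/18) = 0.513332. H = 0.430827 + 0.430827 + 0.430827 + 0.482206 + 0.513332 = 2.288

2.288 bits


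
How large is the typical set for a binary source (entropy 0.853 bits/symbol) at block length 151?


log2|A_typical| = nH = 151 * 0.853 = 128.803, so |A_typical| ~ 2^128.803 = 5.937e+38

5.937e+38


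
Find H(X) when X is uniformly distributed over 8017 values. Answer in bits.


H = log2(n) = log2(8017) = 12.9688

12.9688 bits


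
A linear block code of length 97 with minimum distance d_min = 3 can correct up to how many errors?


Correction capability = floor((d-1)/2) = floor((3-1)/2) = 1

1 errors


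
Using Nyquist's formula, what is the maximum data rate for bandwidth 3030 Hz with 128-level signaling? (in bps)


Rate = 2 * B * log2(M) = 2 * 3030 * 7.0 = 42420.0

42420.0 bps


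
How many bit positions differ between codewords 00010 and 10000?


Count differing positions: ^ . . ^ . = 2 differences

2


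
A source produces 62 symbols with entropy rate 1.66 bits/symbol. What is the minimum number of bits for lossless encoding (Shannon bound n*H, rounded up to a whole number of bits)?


Minimum bits >= n * H = 62 * 1.66 = 102.92, rounded up to a whole number of bits = 103

103 bits


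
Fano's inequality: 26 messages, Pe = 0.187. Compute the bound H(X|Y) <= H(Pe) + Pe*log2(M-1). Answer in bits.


H(Pe) = -Pe*log2(Pe) - (1-Pe)*log2(1-Pe) = -0.187*log2(0.187) - 0.813*log2(0.813) = 0.452332 + 0.242821 = 0.6952. Pe*log2(M-1) = 0.187*log2(25) = 0.868401. Bound = H(Pe) + Pe*log2(M-1) = 0.452332 + 0.242821 + 0.868401 = 1.5636

1.5636 bits


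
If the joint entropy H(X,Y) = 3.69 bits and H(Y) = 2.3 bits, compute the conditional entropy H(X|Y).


H(X|Y) = H(X,Y) - H(Y) = 3.69 - 2.3 = 1.39

1.39 bits


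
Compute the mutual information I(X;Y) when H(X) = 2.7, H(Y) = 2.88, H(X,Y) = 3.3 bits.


I(X;Y) = H(X) + H(Y) - H(X,Y) = 2.7 + 2.88 - 3.3 = 2.28

2.28 bits


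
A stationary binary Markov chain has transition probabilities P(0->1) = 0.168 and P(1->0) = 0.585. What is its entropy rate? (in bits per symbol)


Stationary distribution: pi_0 = p10/(p01+p10) = 0.7769, pi_1 = 0.2231. Entropy rate H' = pi_0*H(p01) + pi_1*H(p10) = 0.7769*0.6531 + 0.2231*0.9791 = 0.7258

0.7258 bits/symbol


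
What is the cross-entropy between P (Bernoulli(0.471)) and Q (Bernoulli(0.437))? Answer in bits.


H(P,Q) = -p*log2(q) - (1-p)*log2(1-q). -0.471*log2(0.437) = 0.562513; -0.529*log2(0.563) = 0.438432. H(P,Q) = 0.562513 + 0.438432 = 1.0009

1.0009 bits


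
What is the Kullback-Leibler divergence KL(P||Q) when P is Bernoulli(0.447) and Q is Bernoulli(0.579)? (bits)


KL = p*log2(p/q) + (1-p)*log2((1-p)/(1-q)) = 0.447*log2(0.447/0.579) + 0.553*log2(0.553/0.421) = 0.0507

0.0507 bits


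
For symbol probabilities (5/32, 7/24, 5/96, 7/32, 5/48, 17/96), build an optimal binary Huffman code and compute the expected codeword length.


Huffman construction (repeatedly merge the two least-probable nodes; each merge adds 1 bit to every symbol beneath it): 5/96 + 5/48 = 5/32; 5/32 + 5/32 = 5/16; 17/96 + 7/32 = 19/48; 7/24 + 5/16 = 29/48; 19/48 + 29/48 = 1. Resulting codeword lengths (in the order the probabilities were given): (3, 2, 4, 2, 4, 2). L_avg = sum(p_i * l_i) = 5/32*3 + 7/24*2 + 5/96*4 + 7/32*2 + 5/48*4 + 17/96*2 = 79/32 = 2.4688

2.4688 bits


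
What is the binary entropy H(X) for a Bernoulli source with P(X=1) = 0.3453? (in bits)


H = -p*log2(p) - (1-p)*log2(1-p). -0.3453*log2(0.3453) = 0.529717; -0.6547*log2(0.6547) = 0.400083. H = 0.529717 + 0.400083 = 0.9298

0.9298 bits


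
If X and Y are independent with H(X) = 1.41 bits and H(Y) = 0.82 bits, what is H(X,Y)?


For independent variables, H(X,Y) = H(X) + H(Y) = 1.41 + 0.82 = 2.23

2.23 bits


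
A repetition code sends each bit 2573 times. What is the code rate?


Rate = k/n = 1/2573

1/2573


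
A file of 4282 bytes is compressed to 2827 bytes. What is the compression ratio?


Ratio = original / compressed = 4282 / 2827 = 1.5147

1.5147


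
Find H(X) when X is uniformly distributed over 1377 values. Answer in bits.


H = log2(n) = log2(1377) = 10.4273

10.4273 bits


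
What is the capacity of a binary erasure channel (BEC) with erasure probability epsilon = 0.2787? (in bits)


C = 1 - epsilon = 1 - 0.2787 = 0.7213

0.7213 bits


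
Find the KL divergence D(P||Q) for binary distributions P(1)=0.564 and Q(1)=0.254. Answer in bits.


KL = p*log2(p/q) + (1-p)*log2((1-p)/(1-q)) = 0.564*log2(0.564/0.254) + 0.436*log2(0.436/0.746) = 0.3113

0.3113 bits


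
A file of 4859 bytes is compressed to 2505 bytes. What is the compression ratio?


Ratio = original / compressed = 4859 / 2505 = 1.9397

1.9397


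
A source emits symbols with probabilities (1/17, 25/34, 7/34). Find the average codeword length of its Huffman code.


Huffman construction (repeatedly merge the two least-probable nodes; each merge adds 1 bit to every symbol beneath it): 1/17 + 7/34 = 9/34; 9/34 + 25/34 = 1. Resulting codeword lengths (in the order the probabilities were given): (2, 1, 2). L_avg = sum(p_i * l_i) = 1/17*2 + 25/34*1 + 7/34*2 = 43/34 = 1.2647

1.2647 bits


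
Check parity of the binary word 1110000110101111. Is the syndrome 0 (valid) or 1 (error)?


Syndrome = XOR of all bits = 1 XOR 1 XOR 1 XOR 0 XOR 0 XOR 0 XOR 0 XOR 1 XOR 1 XOR 0 XOR 1 XOR 0 XOR 1 XOR 1 XOR 1 XOR 1 = 0

0


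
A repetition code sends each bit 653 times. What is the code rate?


Rate = k/n = 1/653

1/653


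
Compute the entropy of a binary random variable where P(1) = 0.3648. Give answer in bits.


H = -p*log2(p) - (1-p)*log2(1-p). -0.3648*log2(0.3648) = 0.530719; -0.6352*log2(0.6352) = 0.415876. H = 0.530719 + 0.415876 = 0.9466

0.9466 bits


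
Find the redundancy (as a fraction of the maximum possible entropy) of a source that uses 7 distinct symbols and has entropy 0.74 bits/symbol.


H_max = log2(K) = log2(7) = 2.8074 bits/symbol. Redundancy = 1 - H/H_max = 1 - 0.74/2.8074 = 1 - 0.2636 = 0.7364

0.7364


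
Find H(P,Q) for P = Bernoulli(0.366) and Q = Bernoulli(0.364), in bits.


H(P,Q) = -p*log2(q) - (1-p)*log2(1-q). -0.366*log2(0.364) = 0.533624; -0.634*log2(0.636) = 0.413939. H(P,Q) = 0.533624 + 0.413939 = 0.9476

0.9476 bits


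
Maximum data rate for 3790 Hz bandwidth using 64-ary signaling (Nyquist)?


Rate = 2 * B * log2(M) = 2 * 3790 * 6.0 = 45480.0

45480.0 bps


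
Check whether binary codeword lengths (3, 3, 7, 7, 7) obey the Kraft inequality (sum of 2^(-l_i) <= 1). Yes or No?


Kraft sum = sum(2^(-l_i)) = 0.2734, need <= 1. Result: satisfied (a binary prefix-free code with these lengths exists)

Yes


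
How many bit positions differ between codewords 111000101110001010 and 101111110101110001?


Count differing positions: . ^ . ^ ^ ^ . ^ ^ . ^ ^ ^ ^ ^ . ^ ^ = 13 differences

13


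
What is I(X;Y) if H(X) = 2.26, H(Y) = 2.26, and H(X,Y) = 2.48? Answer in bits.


I(X;Y) = H(X) + H(Y) - H(X,Y) = 2.26 + 2.26 - 2.48 = 2.04

2.04 bits


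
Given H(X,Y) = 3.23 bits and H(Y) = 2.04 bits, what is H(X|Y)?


H(X|Y) = H(X,Y) - H(Y) = 3.23 - 2.04 = 1.19

1.19 bits


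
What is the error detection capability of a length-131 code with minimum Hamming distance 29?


Detection capability = d_min - 1 = 29 - 1 = 28

28 errors


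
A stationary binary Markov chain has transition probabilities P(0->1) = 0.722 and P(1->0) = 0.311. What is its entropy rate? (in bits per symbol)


Stationary distribution: pi_0 = p10/(p01+p10) = 0.3011, pi_1 = 0.6989. Entropy rate H' = pi_0*H(p01) + pi_1*H(p10) = 0.3011*0.8527 + 0.6989*0.8943 = 0.8818

0.8818 bits/symbol


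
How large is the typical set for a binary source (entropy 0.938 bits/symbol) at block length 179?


log2|A_typical| = nH = 179 * 0.938 = 167.902, so |A_typical| ~ 2^167.902 = 3.496e+50

3.496e+50


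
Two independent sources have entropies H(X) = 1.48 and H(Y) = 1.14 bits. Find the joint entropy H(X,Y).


For independent variables, H(X,Y) = H(X) + H(Y) = 1.48 + 1.14 = 2.62

2.62 bits


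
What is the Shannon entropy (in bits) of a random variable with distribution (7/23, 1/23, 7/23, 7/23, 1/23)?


H = -sum(p_i * log2(p_i)). Terms: -(7/23)*log2(7/23) = 0.522324; -(1/23)*log2(1/23) = 0.196677; -(7/23)*log2(7/23) = 0.522324; -(7/23)*log2(7/23) = 0.522324; -(1/23)*log2(1/23) = 0.196677. H = 0.522324 + 0.196677 + 0.522324 + 0.522324 + 0.196677 = 1.9603

1.9603 bits


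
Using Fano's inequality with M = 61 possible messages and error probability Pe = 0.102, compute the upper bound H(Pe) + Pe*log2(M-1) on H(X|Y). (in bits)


H(Pe) = -Pe*log2(Pe) - (1-Pe)*log2(1-Pe) = -0.102*log2(0.102) - 0.898*log2(0.898) = 0.335923 + 0.139381 = 0.4753. Pe*log2(M-1) = 0.102*log2(60) = 0.602503. Bound = H(Pe) + Pe*log2(M-1) = 0.335923 + 0.139381 + 0.602503 = 1.0778

1.0778 bits


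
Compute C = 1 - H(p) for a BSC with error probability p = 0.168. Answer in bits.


H(p) = -p*log2(p) - (1-p)*log2(1-p) = -0.168*log2(0.168) - 0.832*log2(0.832) = 0.432342 + 0.220767 = 0.6531. C = 1 - H(p) = 1 - 0.6531 = 0.3469

0.3469 bits


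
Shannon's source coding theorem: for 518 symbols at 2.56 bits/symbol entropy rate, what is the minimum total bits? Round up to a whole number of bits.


Minimum bits >= n * H = 518 * 2.56 = 1326.08, rounded up to a whole number of bits = 1327

1327 bits


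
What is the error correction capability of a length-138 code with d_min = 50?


Correction capability = floor((d-1)/2) = floor((50-1)/2) = 24

24 errors


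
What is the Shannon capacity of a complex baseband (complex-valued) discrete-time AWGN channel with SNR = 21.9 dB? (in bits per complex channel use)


SNR_linear = 10^(21.9/10) = 154.8817; C = log2(1 + SNR_linear) = log2(1 + 154.8817) = 7.2843

7.2843 bits/channel use


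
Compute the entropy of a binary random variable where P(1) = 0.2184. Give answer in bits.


H = -p*log2(p) - (1-p)*log2(1-p). -0.2184*log2(0.2184) = 0.479378; -0.7816*log2(0.7816) = 0.277857. H = 0.479378 + 0.277857 = 0.7572

0.7572 bits


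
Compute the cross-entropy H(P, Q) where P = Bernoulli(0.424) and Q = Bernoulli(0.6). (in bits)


H(P,Q) = -p*log2(q) - (1-p)*log2(1-q). -0.424*log2(0.6) = 0.312473; -0.576*log2(0.4) = 0.761431. H(P,Q) = 0.312473 + 0.761431 = 1.0739

1.0739 bits


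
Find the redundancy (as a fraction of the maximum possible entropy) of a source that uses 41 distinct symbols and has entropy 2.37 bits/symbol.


H_max = log2(K) = log2(41) = 5.3576 bits/symbol. Redundancy = 1 - H/H_max = 1 - 2.37/5.3576 = 1 - 0.4424 = 0.5576

0.5576


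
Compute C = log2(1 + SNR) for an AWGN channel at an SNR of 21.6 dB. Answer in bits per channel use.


SNR_linear = 10^(21.6/10) = 144.544; C = log2(1 + SNR_linear) = log2(1 + 144.544) = 7.1853

7.1853 bits/channel use


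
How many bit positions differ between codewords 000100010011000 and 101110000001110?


Count differing positions: ^ . ^ . ^ . . ^ . . ^ . ^ ^ . = 7 differences

7


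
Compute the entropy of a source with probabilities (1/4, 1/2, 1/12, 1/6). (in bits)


H = -sum(p_i * log2(p_i)). Terms: -(1/4)*log2(1/4) = 0.500000; -(1/2)*log2(1/2) = 0.500000; -(1/12)*log2(1/12) = 0.298747; -(1/6)*log2(1/6) = 0.430827. H = 0.500000 + 0.500000 + 0.298747 + 0.430827 = 1.7296

1.7296 bits


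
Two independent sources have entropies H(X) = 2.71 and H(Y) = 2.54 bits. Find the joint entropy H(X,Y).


For independent variables, H(X,Y) = H(X) + H(Y) = 2.71 + 2.54 = 5.25

5.25 bits


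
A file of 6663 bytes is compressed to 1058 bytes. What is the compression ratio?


Ratio = original / compressed = 6663 / 1058 = 6.2977

6.2977


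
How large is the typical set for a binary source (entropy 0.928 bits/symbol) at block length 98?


log2|A_typical| = nH = 98 * 0.928 = 90.944, so |A_typical| ~ 2^90.944 = 2.382e+27

2.382e+27


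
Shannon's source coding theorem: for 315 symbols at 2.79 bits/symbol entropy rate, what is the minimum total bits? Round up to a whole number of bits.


Minimum bits >= n * H = 315 * 2.79 = 878.85, rounded up to a whole number of bits = 879

879 bits


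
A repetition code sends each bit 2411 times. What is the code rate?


Rate = k/n = 1/2411

1/2411


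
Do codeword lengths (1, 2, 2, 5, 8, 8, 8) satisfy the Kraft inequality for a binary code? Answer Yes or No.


Kraft sum = sum(2^(-l_i)) = 1.043, need <= 1. Result: violated (a binary prefix-free code with these lengths cannot exist)

No


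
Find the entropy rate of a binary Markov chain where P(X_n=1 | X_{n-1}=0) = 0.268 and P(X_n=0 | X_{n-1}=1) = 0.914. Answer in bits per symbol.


Stationary distribution: pi_0 = p10/(p01+p10) = 0.7733, pi_1 = 0.2267. Entropy rate H' = pi_0*H(p01) + pi_1*H(p10) = 0.7733*0.8386 + 0.2267*0.423 = 0.7443

0.7443 bits/symbol


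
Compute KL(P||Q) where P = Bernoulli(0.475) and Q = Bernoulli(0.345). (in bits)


KL = p*log2(p/q) + (1-p)*log2((1-p)/(1-q)) = 0.475*log2(0.475/0.345) + 0.525*log2(0.525/0.655) = 0.0516

0.0516 bits


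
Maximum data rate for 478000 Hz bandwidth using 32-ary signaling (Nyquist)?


Rate = 2 * B * log2(M) = 2 * 478000 * 5.0 = 4780000.0

4780000.0 bps


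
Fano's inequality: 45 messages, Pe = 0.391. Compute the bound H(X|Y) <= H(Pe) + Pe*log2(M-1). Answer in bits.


H(Pe) = -Pe*log2(Pe) - (1-Pe)*log2(1-Pe) = -0.391*log2(0.391) - 0.609*log2(0.609) = 0.529711 + 0.435731 = 0.9654. Pe*log2(M-1) = 0.391*log2(44) = 2.134638. Bound = H(Pe) + Pe*log2(M-1) = 0.529711 + 0.435731 + 2.134638 = 3.1001

3.1001 bits


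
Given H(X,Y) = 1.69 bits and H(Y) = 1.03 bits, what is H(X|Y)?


H(X|Y) = H(X,Y) - H(Y) = 1.69 - 1.03 = 0.66

0.66 bits


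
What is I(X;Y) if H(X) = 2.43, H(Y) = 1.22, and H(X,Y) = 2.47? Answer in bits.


I(X;Y) = H(X) + H(Y) - H(X,Y) = 2.43 + 1.22 - 2.47 = 1.18

1.18 bits


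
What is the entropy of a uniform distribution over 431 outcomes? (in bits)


H = log2(n) = log2(431) = 8.7515

8.7515 bits


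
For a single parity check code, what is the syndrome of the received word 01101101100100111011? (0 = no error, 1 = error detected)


Syndrome = XOR of all bits = 0 XOR 1 XOR 1 XOR 0 XOR 1 XOR 1 XOR 0 XOR 1 XOR 1 XOR 0 XOR 0 XOR 1 XOR 0 XOR 0 XOR 1 XOR 1 XOR 1 XOR 0 XOR 1 XOR 1 = 0

0


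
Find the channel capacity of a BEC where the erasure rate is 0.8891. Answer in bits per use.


C = 1 - epsilon = 1 - 0.8891 = 0.1109

0.1109 bits


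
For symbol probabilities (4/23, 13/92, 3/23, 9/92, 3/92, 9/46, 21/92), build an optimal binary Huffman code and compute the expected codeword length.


Huffman construction (repeatedly merge the two least-probable nodes; each merge adds 1 bit to every symbol beneath it): 3/92 + 9/92 = 3/23; 3/23 + 3/23 = 6/23; 13/92 + 4/23 = 29/92; 9/46 + 21/92 = 39/92; 6/23 + 29/92 = 53/92; 39/92 + 53/92 = 1. Resulting codeword lengths (in the order the probabilities were given): (3, 3, 3, 4, 4, 2, 2). L_avg = sum(p_i * l_i) = 4/23*3 + 13/92*3 + 3/23*3 + 9/92*4 + 3/92*4 + 9/46*2 + 21/92*2 = 249/92 = 2.7065

2.7065 bits


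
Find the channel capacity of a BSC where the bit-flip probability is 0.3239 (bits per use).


H(p) = -p*log2(p) - (1-p)*log2(1-p) = -0.3239*log2(0.3239) - 0.6761*log2(0.6761) = 0.526784 + 0.381788 = 0.9086. C = 1 - H(p) = 1 - 0.9086 = 0.0914

0.0914 bits


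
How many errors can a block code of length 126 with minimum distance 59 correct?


Correction capability = floor((d-1)/2) = floor((59-1)/2) = 29

29 errors


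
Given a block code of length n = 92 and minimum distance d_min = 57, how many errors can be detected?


Detection capability = d_min - 1 = 57 - 1 = 56

56 errors


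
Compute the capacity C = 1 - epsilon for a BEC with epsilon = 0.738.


C = 1 - epsilon = 1 - 0.738 = 0.262

0.262 bits


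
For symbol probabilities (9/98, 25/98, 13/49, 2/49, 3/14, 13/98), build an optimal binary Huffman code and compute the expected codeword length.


Huffman construction (repeatedly merge the two least-probable nodes; each merge adds 1 bit to every symbol beneath it): 2/49 + 9/98 = 13/98; 13/98 + 13/98 = 13/49; 3/14 + 25/98 = 23/49; 13/49 + 13/49 = 26/49; 23/49 + 26/49 = 1. Resulting codeword lengths (in the order the probabilities were given): (4, 2, 2, 4, 2, 3). L_avg = sum(p_i * l_i) = 9/98*4 + 25/98*2 + 13/49*2 + 2/49*4 + 3/14*2 + 13/98*3 = 235/98 = 2.398

2.398 bits


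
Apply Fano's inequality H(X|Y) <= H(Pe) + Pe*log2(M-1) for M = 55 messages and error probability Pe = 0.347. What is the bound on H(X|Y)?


H(Pe) = -Pe*log2(Pe) - (1-Pe)*log2(1-Pe) = -0.347*log2(0.347) - 0.653*log2(0.653) = 0.529866 + 0.401494 = 0.9314. Pe*log2(M-1) = 0.347*log2(54) = 1.996946. Bound = H(Pe) + Pe*log2(M-1) = 0.529866 + 0.401494 + 1.996946 = 2.9283

2.9283 bits


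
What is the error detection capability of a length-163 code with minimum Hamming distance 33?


Detection capability = d_min - 1 = 33 - 1 = 32

32 errors


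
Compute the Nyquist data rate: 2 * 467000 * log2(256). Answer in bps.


Rate = 2 * B * log2(M) = 2 * 467000 * 8.0 = 7472000.0

7472000.0 bps


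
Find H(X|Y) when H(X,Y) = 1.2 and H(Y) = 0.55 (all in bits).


H(X|Y) = H(X,Y) - H(Y) = 1.2 - 0.55 = 0.65

0.65 bits


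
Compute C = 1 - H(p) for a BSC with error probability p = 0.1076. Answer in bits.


H(p) = -p*log2(p) - (1-p)*log2(1-p) = -0.1076*log2(0.1076) - 0.8924*log2(0.8924) = 0.346069 + 0.146566 = 0.4926. C = 1 - H(p) = 1 - 0.4926 = 0.5074

0.5074 bits


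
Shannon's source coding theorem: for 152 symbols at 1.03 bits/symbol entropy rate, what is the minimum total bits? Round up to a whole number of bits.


Minimum bits >= n * H = 152 * 1.03 = 156.56, rounded up to a whole number of bits = 157

157 bits


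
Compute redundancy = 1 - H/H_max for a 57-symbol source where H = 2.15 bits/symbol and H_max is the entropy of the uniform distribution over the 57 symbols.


H_max = log2(K) = log2(57) = 5.8329 bits/symbol. Redundancy = 1 - H/H_max = 1 - 2.15/5.8329 = 1 - 0.3686 = 0.6314

0.6314


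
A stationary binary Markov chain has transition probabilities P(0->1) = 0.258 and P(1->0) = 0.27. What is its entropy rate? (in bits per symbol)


Stationary distribution: pi_0 = p10/(p01+p10) = 0.5114, pi_1 = 0.4886. Entropy rate H' = pi_0*H(p01) + pi_1*H(p10) = 0.5114*0.8237 + 0.4886*0.8415 = 0.8324

0.8324 bits/symbol


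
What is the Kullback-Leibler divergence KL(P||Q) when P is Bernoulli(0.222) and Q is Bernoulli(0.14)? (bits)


KL = p*log2(p/q) + (1-p)*log2((1-p)/(1-q)) = 0.222*log2(0.222/0.14) + 0.778*log2(0.778/0.86) = 0.0352

0.0352 bits


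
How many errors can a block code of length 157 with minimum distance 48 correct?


Correction capability = floor((d-1)/2) = floor((48-1)/2) = 23

23 errors


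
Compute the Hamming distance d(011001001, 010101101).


Count differing positions: . . ^ ^ . . ^ . . = 3 differences

3


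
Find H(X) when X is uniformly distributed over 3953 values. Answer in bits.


H = log2(n) = log2(3953) = 11.9487

11.9487 bits


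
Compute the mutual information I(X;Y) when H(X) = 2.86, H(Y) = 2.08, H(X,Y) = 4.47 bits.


I(X;Y) = H(X) + H(Y) - H(X,Y) = 2.86 + 2.08 - 4.47 = 0.47

0.47 bits


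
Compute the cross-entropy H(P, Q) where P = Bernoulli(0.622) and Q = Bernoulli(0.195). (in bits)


H(P,Q) = -p*log2(q) - (1-p)*log2(1-q). -0.622*log2(0.195) = 1.466958; -0.378*log2(0.805) = 0.118291. H(P,Q) = 1.466958 + 0.118291 = 1.5852

1.5852 bits


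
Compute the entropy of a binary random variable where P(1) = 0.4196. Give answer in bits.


H = -p*log2(p) - (1-p)*log2(1-p). -0.4196*log2(0.4196) = 0.525722; -0.5804*log2(0.5804) = 0.455545. H = 0.525722 + 0.455545 = 0.9813

0.9813 bits


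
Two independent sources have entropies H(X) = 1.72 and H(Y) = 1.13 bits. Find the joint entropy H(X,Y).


For independent variables, H(X,Y) = H(X) + H(Y) = 1.72 + 1.13 = 2.85

2.85 bits


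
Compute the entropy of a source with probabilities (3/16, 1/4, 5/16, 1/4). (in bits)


H = -sum(p_i * log2(p_i)). Terms: -(3/16)*log2(3/16) = 0.452820; -(1/4)*log2(1/4) = 0.500000; -(5/16)*log2(5/16) = 0.524397; -(1/4)*log2(1/4) = 0.500000. H = 0.452820 + 0.500000 + 0.524397 + 0.500000 = 1.9772

1.9772 bits


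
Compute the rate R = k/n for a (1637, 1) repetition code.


Rate = k/n = 1/1637

1/1637


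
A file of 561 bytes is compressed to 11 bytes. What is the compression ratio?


Ratio = original / compressed = 561 / 11 = 51.0

51.0


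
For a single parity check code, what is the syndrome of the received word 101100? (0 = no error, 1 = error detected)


Syndrome = XOR of all bits = 1 XOR 0 XOR 1 XOR 1 XOR 0 XOR 0 = 1

1


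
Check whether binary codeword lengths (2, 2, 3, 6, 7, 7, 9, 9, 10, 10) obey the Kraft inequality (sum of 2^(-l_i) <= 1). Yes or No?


Kraft sum = sum(2^(-l_i)) = 0.6621, need <= 1. Result: satisfied (a binary prefix-free code with these lengths exists)

Yes


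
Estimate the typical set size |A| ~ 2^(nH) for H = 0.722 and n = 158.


log2|A_typical| = nH = 158 * 0.722 = 114.076, so |A_typical| ~ 2^114.076 = 2.189e+34

2.189e+34


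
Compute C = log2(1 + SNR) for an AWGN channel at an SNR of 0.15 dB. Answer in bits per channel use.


SNR_linear = 10^(0.15/10) = 1.0351; C = log2(1 + SNR_linear) = log2(1 + 1.0351) = 1.0251

1.0251 bits/channel use


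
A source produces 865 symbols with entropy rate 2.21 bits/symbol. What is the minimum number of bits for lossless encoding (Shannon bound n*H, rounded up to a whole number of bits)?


Minimum bits >= n * H = 865 * 2.21 = 1911.65, rounded up to a whole number of bits = 1912

1912 bits


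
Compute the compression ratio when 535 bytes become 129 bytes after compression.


Ratio = original / compressed = 535 / 129 = 4.1473

4.1473


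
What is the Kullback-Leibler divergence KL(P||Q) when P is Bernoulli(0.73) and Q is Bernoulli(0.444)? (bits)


KL = p*log2(p/q) + (1-p)*log2((1-p)/(1-q)) = 0.73*log2(0.73/0.444) + 0.27*log2(0.27/0.556) = 0.2423

0.2423 bits


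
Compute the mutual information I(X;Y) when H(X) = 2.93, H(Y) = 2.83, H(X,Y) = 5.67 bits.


I(X;Y) = H(X) + H(Y) - H(X,Y) = 2.93 + 2.83 - 5.67 = 0.09

0.09 bits


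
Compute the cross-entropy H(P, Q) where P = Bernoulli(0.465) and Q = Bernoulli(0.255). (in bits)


H(P,Q) = -p*log2(q) - (1-p)*log2(1-q). -0.465*log2(0.255) = 0.916715; -0.535*log2(0.745) = 0.227208. H(P,Q) = 0.916715 + 0.227208 = 1.1439

1.1439 bits


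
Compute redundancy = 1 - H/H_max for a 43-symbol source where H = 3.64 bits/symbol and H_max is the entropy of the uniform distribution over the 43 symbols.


H_max = log2(K) = log2(43) = 5.4263 bits/symbol. Redundancy = 1 - H/H_max = 1 - 3.64/5.4263 = 1 - 0.6708 = 0.3292

0.3292


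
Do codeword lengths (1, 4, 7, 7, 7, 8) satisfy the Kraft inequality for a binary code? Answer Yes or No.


Kraft sum = sum(2^(-l_i)) = 0.5898, need <= 1. Result: satisfied (a binary prefix-free code with these lengths exists)

Yes


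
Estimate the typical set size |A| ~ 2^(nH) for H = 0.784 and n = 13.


log2|A_typical| = nH = 13 * 0.784 = 10.192, so |A_typical| ~ 2^10.192 = 1.170e+03

1.170e+03


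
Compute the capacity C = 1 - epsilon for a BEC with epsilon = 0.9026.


C = 1 - epsilon = 1 - 0.9026 = 0.0974

0.0974 bits


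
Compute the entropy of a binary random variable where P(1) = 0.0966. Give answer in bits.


H = -p*log2(p) - (1-p)*log2(1-p). -0.0966*log2(0.0966) = 0.325719; -0.9034*log2(0.9034) = 0.132405. H = 0.325719 + 0.132405 = 0.4581

0.4581 bits


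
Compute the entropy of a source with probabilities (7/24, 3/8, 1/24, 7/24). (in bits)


H = -sum(p_i * log2(p_i)). Terms: -(7/24)*log2(7/24) = 0.518469; -(3/8)*log2(3/8) = 0.530639; -(1/24)*log2(1/24) = 0.191040; -(7/24)*log2(7/24) = 0.518469. H = 0.518469 + 0.530639 + 0.191040 + 0.518469 = 1.7586

1.7586 bits


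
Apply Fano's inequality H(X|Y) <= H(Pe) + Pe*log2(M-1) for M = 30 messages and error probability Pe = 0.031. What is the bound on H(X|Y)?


H(Pe) = -Pe*log2(Pe) - (1-Pe)*log2(1-Pe) = -0.031*log2(0.031) - 0.969*log2(0.969) = 0.155359 + 0.044023 = 0.1994. Pe*log2(M-1) = 0.031*log2(29) = 0.150597. Bound = H(Pe) + Pe*log2(M-1) = 0.155359 + 0.044023 + 0.150597 = 0.35

0.35 bits


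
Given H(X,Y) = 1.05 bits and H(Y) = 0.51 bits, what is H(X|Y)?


H(X|Y) = H(X,Y) - H(Y) = 1.05 - 0.51 = 0.54

0.54 bits


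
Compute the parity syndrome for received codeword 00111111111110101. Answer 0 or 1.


Syndrome = XOR of all bits = 0 XOR 0 XOR 1 XOR 1 XOR 1 XOR 1 XOR 1 XOR 1 XOR 1 XOR 1 XOR 1 XOR 1 XOR 1 XOR 0 XOR 1 XOR 0 XOR 1 = 1

1


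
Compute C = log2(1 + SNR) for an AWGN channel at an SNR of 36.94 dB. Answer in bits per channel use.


SNR_linear = 10^(36.94/10) = 4943.1069; C = log2(1 + SNR_linear) = log2(1 + 4943.1069) = 12.2715

12.2715 bits/channel use


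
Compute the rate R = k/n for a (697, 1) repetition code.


Rate = k/n = 1/697

1/697


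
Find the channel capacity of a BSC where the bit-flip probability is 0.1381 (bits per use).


H(p) = -p*log2(p) - (1-p)*log2(1-p) = -0.1381*log2(0.1381) - 0.8619*log2(0.8619) = 0.394443 + 0.184798 = 0.5792. C = 1 - H(p) = 1 - 0.5792 = 0.4208

0.4208 bits


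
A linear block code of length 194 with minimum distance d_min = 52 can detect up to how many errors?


Detection capability = d_min - 1 = 52 - 1 = 51

51 errors


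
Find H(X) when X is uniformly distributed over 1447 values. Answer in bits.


H = log2(n) = log2(1447) = 10.4988

10.4988 bits


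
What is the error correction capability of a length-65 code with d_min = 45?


Correction capability = floor((d-1)/2) = floor((45-1)/2) = 22

22 errors


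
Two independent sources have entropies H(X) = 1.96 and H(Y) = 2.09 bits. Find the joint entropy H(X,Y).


For independent variables, H(X,Y) = H(X) + H(Y) = 1.96 + 2.09 = 4.05

4.05 bits


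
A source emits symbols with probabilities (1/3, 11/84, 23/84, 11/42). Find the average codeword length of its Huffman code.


Huffman construction (repeatedly merge the two least-probable nodes; each merge adds 1 bit to every symbol beneath it): 11/84 + 11/42 = 11/28; 23/84 + 1/3 = 17/28; 11/28 + 17/28 = 1. Resulting codeword lengths (in the order the probabilities were given): (2, 2, 2, 2). L_avg = sum(p_i * l_i) = 1/3*2 + 11/84*2 + 23/84*2 + 11/42*2 = 2

2.0 bits


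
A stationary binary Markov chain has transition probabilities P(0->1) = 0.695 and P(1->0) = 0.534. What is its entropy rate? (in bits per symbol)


Stationary distribution: pi_0 = p10/(p01+p10) = 0.4345, pi_1 = 0.5655. Entropy rate H' = pi_0*H(p01) + pi_1*H(p10) = 0.4345*0.8873 + 0.5655*0.9967 = 0.9492

0.9492 bits/symbol


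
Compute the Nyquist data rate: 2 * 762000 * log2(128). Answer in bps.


Rate = 2 * B * log2(M) = 2 * 762000 * 7.0 = 10668000.0

10668000.0 bps


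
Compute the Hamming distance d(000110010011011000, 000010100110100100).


Count differing positions: . . . ^ . . ^ ^ . ^ . ^ ^ ^ ^ ^ . . = 9 differences

9


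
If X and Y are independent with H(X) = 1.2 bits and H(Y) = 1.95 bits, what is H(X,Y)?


For independent variables, H(X,Y) = H(X) + H(Y) = 1.2 + 1.95 = 3.15

3.15 bits


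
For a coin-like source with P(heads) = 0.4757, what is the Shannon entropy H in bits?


H = -p*log2(p) - (1-p)*log2(1-p). -0.4757*log2(0.4757) = 0.509891; -0.5243*log2(0.5243) = 0.488404. H = 0.509891 + 0.488404 = 0.9983

0.9983 bits


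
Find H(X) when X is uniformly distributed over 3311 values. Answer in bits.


H = log2(n) = log2(3311) = 11.6931

11.6931 bits


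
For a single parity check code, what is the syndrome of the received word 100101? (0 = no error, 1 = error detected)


Syndrome = XOR of all bits = 1 XOR 0 XOR 0 XOR 1 XOR 0 XOR 1 = 1

1


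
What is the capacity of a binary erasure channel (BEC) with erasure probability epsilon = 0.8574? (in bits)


C = 1 - epsilon = 1 - 0.8574 = 0.1426

0.1426 bits


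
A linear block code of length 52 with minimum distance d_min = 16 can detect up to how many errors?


Detection capability = d_min - 1 = 16 - 1 = 15

15 errors


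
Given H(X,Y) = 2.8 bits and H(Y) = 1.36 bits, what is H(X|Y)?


H(X|Y) = H(X,Y) - H(Y) = 2.8 - 1.36 = 1.44

1.44 bits


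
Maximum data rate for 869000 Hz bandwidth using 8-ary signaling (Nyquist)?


Rate = 2 * B * log2(M) = 2 * 869000 * 3.0 = 5214000.0

5214000.0 bps


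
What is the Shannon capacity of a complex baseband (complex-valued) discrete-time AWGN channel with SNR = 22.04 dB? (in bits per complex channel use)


SNR_linear = 10^(22.04/10) = 159.9558; C = log2(1 + SNR_linear) = log2(1 + 159.9558) = 7.3305

7.3305 bits/channel use


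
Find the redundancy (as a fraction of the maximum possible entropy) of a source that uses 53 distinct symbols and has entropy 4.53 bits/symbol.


H_max = log2(K) = log2(53) = 5.7279 bits/symbol. Redundancy = 1 - H/H_max = 1 - 4.53/5.7279 = 1 - 0.7909 = 0.2091

0.2091


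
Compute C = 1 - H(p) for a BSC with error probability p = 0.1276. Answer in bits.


H(p) = -p*log2(p) - (1-p)*log2(1-p) = -0.1276*log2(0.1276) - 0.8724*log2(0.8724) = 0.379010 + 0.171809 = 0.5508. C = 1 - H(p) = 1 - 0.5508 = 0.4492

0.4492 bits


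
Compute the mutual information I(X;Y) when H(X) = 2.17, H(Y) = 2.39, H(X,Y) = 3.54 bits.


I(X;Y) = H(X) + H(Y) - H(X,Y) = 2.17 + 2.39 - 3.54 = 1.02

1.02 bits


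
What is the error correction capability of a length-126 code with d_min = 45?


Correction capability = floor((d-1)/2) = floor((45-1)/2) = 22

22 errors


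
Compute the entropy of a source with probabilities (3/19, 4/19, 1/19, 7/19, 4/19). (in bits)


H = -sum(p_i * log2(p_i)). Terms: -(3/19)*log2(3/19) = 0.420468; -(4/19)*log2(4/19) = 0.473248; -(1/19)*log2(1/19) = 0.223575; -(7/19)*log2(7/19) = 0.530737; -(4/19)*log2(4/19) = 0.473248. H = 0.420468 + 0.473248 + 0.223575 + 0.530737 + 0.473248 = 2.1213

2.1213 bits


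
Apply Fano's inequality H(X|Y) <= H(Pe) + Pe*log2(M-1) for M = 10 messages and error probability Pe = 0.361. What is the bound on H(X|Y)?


H(Pe) = -Pe*log2(Pe) - (1-Pe)*log2(1-Pe) = -0.361*log2(0.361) - 0.639*log2(0.639) = 0.530644 + 0.412866 = 0.9435. Pe*log2(M-1) = 0.361*log2(9) = 1.144343. Bound = H(Pe) + Pe*log2(M-1) = 0.530644 + 0.412866 + 1.144343 = 2.0879

2.0879 bits


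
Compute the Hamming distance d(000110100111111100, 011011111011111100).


Count differing positions: . ^ ^ ^ . ^ . ^ ^ ^ . . . . . . . . = 7 differences

7


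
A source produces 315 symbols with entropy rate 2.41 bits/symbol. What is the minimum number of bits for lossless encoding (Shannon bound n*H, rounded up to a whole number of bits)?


Minimum bits >= n * H = 315 * 2.41 = 759.15, rounded up to a whole number of bits = 760

760 bits


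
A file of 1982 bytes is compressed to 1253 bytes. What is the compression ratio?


Ratio = original / compressed = 1982 / 1253 = 1.5818

1.5818


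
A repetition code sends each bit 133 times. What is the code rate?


Rate = k/n = 1/133

1/133


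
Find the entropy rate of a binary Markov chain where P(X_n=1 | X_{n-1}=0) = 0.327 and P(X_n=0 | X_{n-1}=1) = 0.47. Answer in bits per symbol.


Stationary distribution: pi_0 = p10/(p01+p10) = 0.5897, pi_1 = 0.4103. Entropy rate H' = pi_0*H(p01) + pi_1*H(p10) = 0.5897*0.9118 + 0.4103*0.9974 = 0.9469

0.9469 bits/symbol
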